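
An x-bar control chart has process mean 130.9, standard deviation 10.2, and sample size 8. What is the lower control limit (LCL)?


LCL = 130.9 - 3 * 10.2 / sqrt(8)

120.08


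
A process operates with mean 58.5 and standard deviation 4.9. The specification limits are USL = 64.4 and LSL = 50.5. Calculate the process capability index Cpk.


Cpu = (64.4 - 58.5) / (3 * 4.9) = 0.4
Cpl = (58.5 - 50.5) / (3 * 4.9) = 0.54
Cpk = min(0.4, 0.54) = 0.4

0.4


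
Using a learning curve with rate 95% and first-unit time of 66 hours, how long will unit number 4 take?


Formula: T_n = T_1 * (learning_rate)^(log2(n)) where learning_rate = rate/100
Doublings = log2(4) = 2
T_n = 66 * 0.95^2
T_n = 66 * 0.9025 = 59.6 hours

59.6 hours


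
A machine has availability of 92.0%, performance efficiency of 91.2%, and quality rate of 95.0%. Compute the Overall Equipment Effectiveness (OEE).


Formula: OEE = Availability * Performance * Quality / 10000
A * P = 92.0% * 91.2% / 100 = 83.9%
OEE = 83.9% * 95.0% / 100 = 79.7%

79.7%


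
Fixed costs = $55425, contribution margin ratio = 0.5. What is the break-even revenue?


Formula: BER = Fixed Costs / Contribution Margin Ratio
BER = $55425 / 0.5
BER = $110850.00 (to the nearest cent)

$110850.00


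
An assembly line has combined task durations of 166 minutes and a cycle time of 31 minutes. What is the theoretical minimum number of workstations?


Formula: N_min = ceil(Sum of Task Times / Cycle Time)
N_min = ceil(166 min / 31 min) = ceil(5.3548)
N_min = 6 stations

6


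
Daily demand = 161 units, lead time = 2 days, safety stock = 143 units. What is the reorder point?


Formula: ROP = (Daily Demand * Lead Time) + Safety Stock
Demand during lead time = 161 * 2 = 322 units
ROP = 322 + 143 = 465 units

465 units


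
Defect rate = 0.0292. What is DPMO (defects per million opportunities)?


DPMO = defect_rate * 1000000 = 0.0292 * 1000000

29200


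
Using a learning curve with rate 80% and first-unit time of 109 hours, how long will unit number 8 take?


Formula: T_n = T_1 * (learning_rate)^(log2(n)) where learning_rate = rate/100
Doublings = log2(8) = 3
T_n = 109 * 0.8^3
T_n = 109 * 0.512 = 55.8 hours

55.8 hours


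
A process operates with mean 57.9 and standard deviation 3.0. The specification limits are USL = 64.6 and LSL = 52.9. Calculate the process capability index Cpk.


Cpu = (64.6 - 57.9) / (3 * 3.0) = 0.74
Cpl = (57.9 - 52.9) / (3 * 3.0) = 0.56
Cpk = min(0.74, 0.56) = 0.56

0.56


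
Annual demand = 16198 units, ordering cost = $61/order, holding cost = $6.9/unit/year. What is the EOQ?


Formula: EOQ = sqrt(2 * D * S / H)
Numerator: 2 * 16198 * 61 = 1976156
2DS/H = 1976156 / 6.9 = 286399.4
EOQ = sqrt(286399.4) = 535.2 units

535.2 units


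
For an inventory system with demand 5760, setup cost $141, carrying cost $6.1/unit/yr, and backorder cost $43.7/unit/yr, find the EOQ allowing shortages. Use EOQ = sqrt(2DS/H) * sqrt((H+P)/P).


Formula: EOQ* = sqrt(2DS/H) * sqrt((H+P)/P)
Base EOQ = sqrt(2*5760*141/6.1) = 516.03 units
Correction = sqrt((6.1+43.7)/43.7) = 1.06751
EOQ* = 516.03 * 1.06751 = 550.9 units

550.9 units


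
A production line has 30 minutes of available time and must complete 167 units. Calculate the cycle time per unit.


Formula: CT = Available Time / Number of Units
CT = 30 min / 167 units
CT = 0.18 min/unit

0.18 min/unit


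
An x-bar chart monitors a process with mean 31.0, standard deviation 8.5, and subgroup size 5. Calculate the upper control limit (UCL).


UCL = 31.0 + 3 * 8.5 / sqrt(5)

42.4


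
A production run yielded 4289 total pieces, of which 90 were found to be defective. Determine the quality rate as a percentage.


Formula: Quality Rate = Good Pieces / Total Pieces * 100
Good pieces = 4289 - 90 = 4199
QR = 4199 / 4289 * 100 = 97.9%

97.9%


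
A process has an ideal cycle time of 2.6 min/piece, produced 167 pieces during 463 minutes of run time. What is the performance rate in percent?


Formula: Performance = (Ideal CT * Total Count) / Run Time * 100
Ideal output time = 2.6 * 167 = 434.2 min
Performance = 434.2 / 463 * 100 = 93.8%

93.8%


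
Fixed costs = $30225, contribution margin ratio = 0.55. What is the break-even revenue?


Formula: BER = Fixed Costs / Contribution Margin Ratio
BER = $30225 / 0.55
BER = $54954.55 (to the nearest cent)

$54954.55


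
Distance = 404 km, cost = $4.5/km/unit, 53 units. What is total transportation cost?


TC = dist * cost * units = 404 * 4.5 * 53 = $96354.00

$96354.00


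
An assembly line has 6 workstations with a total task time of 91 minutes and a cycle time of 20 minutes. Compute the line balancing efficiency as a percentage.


Formula: Efficiency = Sum of Task Times / (N_stations * CT) * 100
Total station capacity = 6 stations * 20 min = 120 min
Efficiency = 91 / 120 * 100 = 75.8%

75.8%


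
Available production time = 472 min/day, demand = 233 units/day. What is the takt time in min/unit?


Formula: Takt Time = Available Production Time / Customer Demand
Takt = 472 min/day / 233 units/day
Takt = 2.03 min/unit

2.03 min/unit


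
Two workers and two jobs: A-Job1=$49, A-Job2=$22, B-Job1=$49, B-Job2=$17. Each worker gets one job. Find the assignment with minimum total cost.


Option 1: A->1 + B->2 = $49 + $17 = $66
Option 2: A->2 + B->1 = $22 + $49 = $71
Min cost = min($66, $71) = $66

$66


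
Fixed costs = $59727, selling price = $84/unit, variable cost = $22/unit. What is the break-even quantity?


Formula: BEQ = Fixed Costs / (Price - Variable Cost)
Contribution margin = $84 - $22 = $62/unit
BEQ = ceil($59727 / $62/unit) = ceil(963.34) = 964 units

964 units


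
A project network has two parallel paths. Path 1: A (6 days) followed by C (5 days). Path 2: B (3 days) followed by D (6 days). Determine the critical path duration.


Path 1 = 6 + 5 = 11 days
Path 2 = 3 + 6 = 9 days
Duration = max(11, 9) = 11 days

11 days


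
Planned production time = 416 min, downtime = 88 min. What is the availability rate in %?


Formula: Availability = (Planned Time - Downtime) / Planned Time * 100
Uptime = 416 - 88 = 328 min
Availability = 328 / 416 * 100 = 78.8%

78.8%


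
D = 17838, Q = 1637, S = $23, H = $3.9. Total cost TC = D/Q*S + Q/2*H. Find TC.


TC = 17838/1637 * 23 + 1637/2 * 3.9

$3442.78


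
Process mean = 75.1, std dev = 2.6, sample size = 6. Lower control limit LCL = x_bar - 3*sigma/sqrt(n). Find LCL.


LCL = 75.1 - 3 * 2.6 / sqrt(6)

71.92


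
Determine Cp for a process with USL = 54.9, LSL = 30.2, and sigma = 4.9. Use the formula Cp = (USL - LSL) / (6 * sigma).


Cp = (54.9 - 30.2) / (6 * 4.9)

0.84


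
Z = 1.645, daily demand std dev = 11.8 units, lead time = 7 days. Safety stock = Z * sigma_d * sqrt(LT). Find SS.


Formula: SS = z * sigma_d * sqrt(LT)
sqrt(LT) = sqrt(7) = 2.6458
SS = 1.645 * 11.8 * 2.6458
SS = 51.4 units

51.4 units


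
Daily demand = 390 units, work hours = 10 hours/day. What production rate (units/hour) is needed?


Formula: Production Rate = Daily Demand / Available Hours
Rate = 390 units/day / 10 hours/day
Rate = 39.0 units/hour

39.0 units/hour


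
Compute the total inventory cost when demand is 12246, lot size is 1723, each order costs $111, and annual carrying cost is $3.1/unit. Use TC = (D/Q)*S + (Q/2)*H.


TC = 12246/1723 * 111 + 1723/2 * 3.1

$3459.57


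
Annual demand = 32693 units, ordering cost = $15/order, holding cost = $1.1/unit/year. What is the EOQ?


Formula: EOQ = sqrt(2 * D * S / H)
Numerator: 2 * 32693 * 15 = 980790
2DS/H = 980790 / 1.1 = 891627.3
EOQ = sqrt(891627.3) = 944.3 units

944.3 units


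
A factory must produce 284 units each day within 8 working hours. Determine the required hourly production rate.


Formula: Production Rate = Daily Demand / Available Hours
Rate = 284 units/day / 8 hours/day
Rate = 35.5 units/hour

35.5 units/hour


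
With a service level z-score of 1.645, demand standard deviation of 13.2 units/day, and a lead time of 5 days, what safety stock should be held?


Formula: SS = z * sigma_d * sqrt(LT)
sqrt(LT) = sqrt(5) = 2.2361
SS = 1.645 * 13.2 * 2.2361
SS = 48.6 units

48.6 units


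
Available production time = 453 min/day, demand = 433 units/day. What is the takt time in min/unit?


Formula: Takt Time = Available Production Time / Customer Demand
Takt = 453 min/day / 433 units/day
Takt = 1.05 min/unit

1.05 min/unit


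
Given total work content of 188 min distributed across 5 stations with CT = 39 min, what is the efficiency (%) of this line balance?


Formula: Efficiency = Sum of Task Times / (N_stations * CT) * 100
Total station capacity = 5 stations * 39 min = 195 min
Efficiency = 188 / 195 * 100 = 96.4%

96.4%


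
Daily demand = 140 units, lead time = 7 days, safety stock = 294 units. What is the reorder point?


Formula: ROP = (Daily Demand * Lead Time) + Safety Stock
Demand during lead time = 140 * 7 = 980 units
ROP = 980 + 294 = 1274 units

1274 units


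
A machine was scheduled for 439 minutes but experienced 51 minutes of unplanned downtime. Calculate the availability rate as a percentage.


Formula: Availability = (Planned Time - Downtime) / Planned Time * 100
Uptime = 439 - 51 = 388 min
Availability = 388 / 439 * 100 = 88.4%

88.4%


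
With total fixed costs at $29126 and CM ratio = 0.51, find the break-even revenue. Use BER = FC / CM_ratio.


Formula: BER = Fixed Costs / Contribution Margin Ratio
BER = $29126 / 0.51
BER = $57109.80 (to the nearest cent)

$57109.80


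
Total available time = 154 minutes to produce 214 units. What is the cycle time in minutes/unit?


Formula: CT = Available Time / Number of Units
CT = 154 min / 214 units
CT = 0.72 min/unit

0.72 min/unit


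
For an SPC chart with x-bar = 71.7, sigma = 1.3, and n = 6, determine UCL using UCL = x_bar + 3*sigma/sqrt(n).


UCL = 71.7 + 3 * 1.3 / sqrt(6)

73.29


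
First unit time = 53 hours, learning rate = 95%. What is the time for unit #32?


Formula: T_n = T_1 * (learning_rate)^(log2(n)) where learning_rate = rate/100
Doublings = log2(32) = 5
T_n = 53 * 0.95^5
T_n = 53 * 0.7738 = 41.0 hours

41.0 hours


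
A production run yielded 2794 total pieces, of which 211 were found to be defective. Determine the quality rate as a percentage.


Formula: Quality Rate = Good Pieces / Total Pieces * 100
Good pieces = 2794 - 211 = 2583
QR = 2583 / 2794 * 100 = 92.4%

92.4%


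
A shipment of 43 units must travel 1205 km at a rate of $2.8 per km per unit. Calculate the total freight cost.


TC = dist * cost * units = 1205 * 2.8 * 43 = $145082.00

$145082.00


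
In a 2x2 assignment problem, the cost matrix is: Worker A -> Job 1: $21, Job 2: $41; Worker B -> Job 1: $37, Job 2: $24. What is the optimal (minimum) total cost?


Option 1: A->1 + B->2 = $21 + $24 = $45
Option 2: A->2 + B->1 = $41 + $37 = $78
Min cost = min($45, $78) = $45

$45


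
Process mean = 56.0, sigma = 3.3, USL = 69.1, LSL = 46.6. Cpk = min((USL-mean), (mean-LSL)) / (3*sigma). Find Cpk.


Cpu = (69.1 - 56.0) / (3 * 3.3) = 1.32
Cpl = (56.0 - 46.6) / (3 * 3.3) = 0.95
Cpk = min(1.32, 0.95) = 0.95

0.95


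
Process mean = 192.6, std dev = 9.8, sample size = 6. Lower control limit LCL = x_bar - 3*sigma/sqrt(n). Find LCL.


LCL = 192.6 - 3 * 9.8 / sqrt(6)

180.6


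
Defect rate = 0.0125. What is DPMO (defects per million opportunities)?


DPMO = defect_rate * 1000000 = 0.0125 * 1000000

12500


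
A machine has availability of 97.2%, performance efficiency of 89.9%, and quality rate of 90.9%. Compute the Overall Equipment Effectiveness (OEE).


Formula: OEE = Availability * Performance * Quality / 10000
A * P = 97.2% * 89.9% / 100 = 87.38%
OEE = 87.38% * 90.9% / 100 = 79.4%

79.4%


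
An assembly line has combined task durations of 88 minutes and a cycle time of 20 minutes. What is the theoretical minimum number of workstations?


Formula: N_min = ceil(Sum of Task Times / Cycle Time)
N_min = ceil(88 min / 20 min) = ceil(4.4)
N_min = 5 stations

5


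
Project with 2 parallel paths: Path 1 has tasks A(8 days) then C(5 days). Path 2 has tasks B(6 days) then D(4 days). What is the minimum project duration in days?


Path 1 = 8 + 5 = 13 days
Path 2 = 6 + 4 = 10 days
Duration = max(13, 10) = 13 days

13 days


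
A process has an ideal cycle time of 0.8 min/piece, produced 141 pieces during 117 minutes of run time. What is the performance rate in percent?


Formula: Performance = (Ideal CT * Total Count) / Run Time * 100
Ideal output time = 0.8 * 141 = 112.8 min
Performance = 112.8 / 117 * 100 = 96.4%

96.4%


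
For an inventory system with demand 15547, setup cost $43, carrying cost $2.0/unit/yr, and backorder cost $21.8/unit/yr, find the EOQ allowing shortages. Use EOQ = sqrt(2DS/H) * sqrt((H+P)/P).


Formula: EOQ* = sqrt(2DS/H) * sqrt((H+P)/P)
Base EOQ = sqrt(2*15547*43/2.0) = 817.63 units
Correction = sqrt((2.0+21.8)/21.8) = 1.04487
EOQ* = 817.63 * 1.04487 = 854.3 units

854.3 units


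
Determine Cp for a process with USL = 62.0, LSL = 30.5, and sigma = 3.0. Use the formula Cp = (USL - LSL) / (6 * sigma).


Cp = (62.0 - 30.5) / (6 * 3.0)

1.75


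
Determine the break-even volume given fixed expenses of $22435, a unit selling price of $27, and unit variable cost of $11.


Formula: BEQ = Fixed Costs / (Price - Variable Cost)
Contribution margin = $27 - $11 = $16/unit
BEQ = ceil($22435 / $16/unit) = ceil(1402.19) = 1403 units

1403 units


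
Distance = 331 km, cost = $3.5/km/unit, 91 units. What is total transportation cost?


TC = dist * cost * units = 331 * 3.5 * 91 = $105423.50

$105423.50


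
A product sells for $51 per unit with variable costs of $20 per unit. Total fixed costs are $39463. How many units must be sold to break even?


Formula: BEQ = Fixed Costs / (Price - Variable Cost)
Contribution margin = $51 - $20 = $31/unit
BEQ = ceil($39463 / $31/unit) = ceil(1273.0) = 1273 units

1273 units


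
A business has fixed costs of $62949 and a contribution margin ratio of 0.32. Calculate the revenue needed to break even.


Formula: BER = Fixed Costs / Contribution Margin Ratio
BER = $62949 / 0.32
BER = $196715.63 (to the nearest cent)

$196715.63


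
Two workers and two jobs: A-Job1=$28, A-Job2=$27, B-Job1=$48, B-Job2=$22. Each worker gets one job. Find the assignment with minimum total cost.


Option 1: A->1 + B->2 = $28 + $22 = $50
Option 2: A->2 + B->1 = $27 + $48 = $75
Min cost = min($50, $75) = $50

$50


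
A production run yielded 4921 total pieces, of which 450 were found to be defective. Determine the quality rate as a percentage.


Formula: Quality Rate = Good Pieces / Total Pieces * 100
Good pieces = 4921 - 450 = 4471
QR = 4471 / 4921 * 100 = 90.9%

90.9%


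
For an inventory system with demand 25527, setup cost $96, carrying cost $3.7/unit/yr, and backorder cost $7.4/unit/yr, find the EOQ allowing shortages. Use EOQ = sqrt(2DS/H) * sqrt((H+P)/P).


Formula: EOQ* = sqrt(2DS/H) * sqrt((H+P)/P)
Base EOQ = sqrt(2*25527*96/3.7) = 1150.93 units
Correction = sqrt((3.7+7.4)/7.4) = 1.22474
EOQ* = 1150.93 * 1.22474 = 1409.6 units

1409.6 units


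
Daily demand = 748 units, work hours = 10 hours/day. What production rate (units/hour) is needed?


Formula: Production Rate = Daily Demand / Available Hours
Rate = 748 units/day / 10 hours/day
Rate = 74.8 units/hour

74.8 units/hour


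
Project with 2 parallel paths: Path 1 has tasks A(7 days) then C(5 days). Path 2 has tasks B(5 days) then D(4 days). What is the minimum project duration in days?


Path 1 = 7 + 5 = 12 days
Path 2 = 5 + 4 = 9 days
Duration = max(12, 9) = 12 days

12 days


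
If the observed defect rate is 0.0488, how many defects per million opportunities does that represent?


DPMO = defect_rate * 1000000 = 0.0488 * 1000000

48800


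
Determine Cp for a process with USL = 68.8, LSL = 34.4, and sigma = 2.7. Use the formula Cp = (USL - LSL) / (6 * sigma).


Cp = (68.8 - 34.4) / (6 * 2.7)

2.12


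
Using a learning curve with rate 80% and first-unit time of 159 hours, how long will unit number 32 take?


Formula: T_n = T_1 * (learning_rate)^(log2(n)) where learning_rate = rate/100
Doublings = log2(32) = 5
T_n = 159 * 0.8^5
T_n = 159 * 0.3277 = 52.1 hours

52.1 hours


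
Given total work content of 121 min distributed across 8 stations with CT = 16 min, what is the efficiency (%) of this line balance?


Formula: Efficiency = Sum of Task Times / (N_stations * CT) * 100
Total station capacity = 8 stations * 16 min = 128 min
Efficiency = 121 / 128 * 100 = 94.5%

94.5%


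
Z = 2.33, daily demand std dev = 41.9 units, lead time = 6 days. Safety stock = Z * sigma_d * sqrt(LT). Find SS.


Formula: SS = z * sigma_d * sqrt(LT)
sqrt(LT) = sqrt(6) = 2.4495
SS = 2.33 * 41.9 * 2.4495
SS = 239.1 units

239.1 units


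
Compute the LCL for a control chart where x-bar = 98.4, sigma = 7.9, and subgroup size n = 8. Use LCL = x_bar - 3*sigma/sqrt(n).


LCL = 98.4 - 3 * 7.9 / sqrt(8)

90.02


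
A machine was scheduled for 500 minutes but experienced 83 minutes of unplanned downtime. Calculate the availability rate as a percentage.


Formula: Availability = (Planned Time - Downtime) / Planned Time * 100
Uptime = 500 - 83 = 417 min
Availability = 417 / 500 * 100 = 83.4%

83.4%


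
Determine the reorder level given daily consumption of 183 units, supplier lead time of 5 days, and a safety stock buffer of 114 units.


Formula: ROP = (Daily Demand * Lead Time) + Safety Stock
Demand during lead time = 183 * 5 = 915 units
ROP = 915 + 114 = 1029 units

1029 units


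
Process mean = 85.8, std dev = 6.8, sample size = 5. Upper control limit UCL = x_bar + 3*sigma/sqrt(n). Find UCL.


UCL = 85.8 + 3 * 6.8 / sqrt(5)

94.92


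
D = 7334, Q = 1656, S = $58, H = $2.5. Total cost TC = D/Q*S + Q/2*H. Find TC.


TC = 7334/1656 * 58 + 1656/2 * 2.5

$2326.87


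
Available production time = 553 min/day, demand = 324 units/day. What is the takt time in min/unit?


Formula: Takt Time = Available Production Time / Customer Demand
Takt = 553 min/day / 324 units/day
Takt = 1.71 min/unit

1.71 min/unit


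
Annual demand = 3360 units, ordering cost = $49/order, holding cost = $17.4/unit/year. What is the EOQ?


Formula: EOQ = sqrt(2 * D * S / H)
Numerator: 2 * 3360 * 49 = 329280
2DS/H = 329280 / 17.4 = 18924.1
EOQ = sqrt(18924.1) = 137.6 units

137.6 units


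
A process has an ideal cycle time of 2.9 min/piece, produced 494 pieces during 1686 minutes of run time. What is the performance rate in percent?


Formula: Performance = (Ideal CT * Total Count) / Run Time * 100
Ideal output time = 2.9 * 494 = 1432.6 min
Performance = 1432.6 / 1686 * 100 = 85.0%

85.0%


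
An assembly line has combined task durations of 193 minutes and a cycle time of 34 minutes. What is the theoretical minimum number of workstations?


Formula: N_min = ceil(Sum of Task Times / Cycle Time)
N_min = ceil(193 min / 34 min) = ceil(5.6765)
N_min = 6 stations

6


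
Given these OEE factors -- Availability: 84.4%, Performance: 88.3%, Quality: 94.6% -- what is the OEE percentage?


Formula: OEE = Availability * Performance * Quality / 10000
A * P = 84.4% * 88.3% / 100 = 74.53%
OEE = 74.53% * 94.6% / 100 = 70.5%

70.5%


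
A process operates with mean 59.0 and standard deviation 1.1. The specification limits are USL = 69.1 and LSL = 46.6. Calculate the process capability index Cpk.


Cpu = (69.1 - 59.0) / (3 * 1.1) = 3.06
Cpl = (59.0 - 46.6) / (3 * 1.1) = 3.76
Cpk = min(3.06, 3.76) = 3.06

3.06


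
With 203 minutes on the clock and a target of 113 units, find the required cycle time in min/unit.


Formula: CT = Available Time / Number of Units
CT = 203 min / 113 units
CT = 1.8 min/unit

1.8 min/unit


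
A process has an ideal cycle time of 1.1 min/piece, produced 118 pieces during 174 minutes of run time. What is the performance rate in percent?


Formula: Performance = (Ideal CT * Total Count) / Run Time * 100
Ideal output time = 1.1 * 118 = 129.8 min
Performance = 129.8 / 174 * 100 = 74.6%

74.6%


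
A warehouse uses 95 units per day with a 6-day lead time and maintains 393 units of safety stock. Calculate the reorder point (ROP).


Formula: ROP = (Daily Demand * Lead Time) + Safety Stock
Demand during lead time = 95 * 6 = 570 units
ROP = 570 + 393 = 963 units

963 units


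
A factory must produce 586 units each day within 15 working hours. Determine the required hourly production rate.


Formula: Production Rate = Daily Demand / Available Hours
Rate = 586 units/day / 15 hours/day
Rate = 39.1 units/hour

39.1 units/hour


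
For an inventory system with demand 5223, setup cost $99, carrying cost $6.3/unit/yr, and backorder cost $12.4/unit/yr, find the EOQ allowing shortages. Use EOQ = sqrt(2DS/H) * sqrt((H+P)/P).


Formula: EOQ* = sqrt(2DS/H) * sqrt((H+P)/P)
Base EOQ = sqrt(2*5223*99/6.3) = 405.16 units
Correction = sqrt((6.3+12.4)/12.4) = 1.22803
EOQ* = 405.16 * 1.22803 = 497.5 units

497.5 units


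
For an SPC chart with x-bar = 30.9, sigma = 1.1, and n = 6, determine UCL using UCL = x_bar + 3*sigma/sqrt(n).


UCL = 30.9 + 3 * 1.1 / sqrt(6)

32.25


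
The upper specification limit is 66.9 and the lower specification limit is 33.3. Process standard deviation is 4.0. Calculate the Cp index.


Cp = (66.9 - 33.3) / (6 * 4.0)

1.4


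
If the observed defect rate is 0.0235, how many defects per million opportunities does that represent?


DPMO = defect_rate * 1000000 = 0.0235 * 1000000

23500


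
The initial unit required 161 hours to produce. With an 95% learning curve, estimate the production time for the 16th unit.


Formula: T_n = T_1 * (learning_rate)^(log2(n)) where learning_rate = rate/100
Doublings = log2(16) = 4
T_n = 161 * 0.95^4
T_n = 161 * 0.8145 = 131.1 hours

131.1 hours


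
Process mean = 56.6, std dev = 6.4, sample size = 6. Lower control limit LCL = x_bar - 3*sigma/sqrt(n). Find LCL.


LCL = 56.6 - 3 * 6.4 / sqrt(6)

48.76


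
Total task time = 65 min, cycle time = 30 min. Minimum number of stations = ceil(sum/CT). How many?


Formula: N_min = ceil(Sum of Task Times / Cycle Time)
N_min = ceil(65 min / 30 min) = ceil(2.1667)
N_min = 3 stations

3


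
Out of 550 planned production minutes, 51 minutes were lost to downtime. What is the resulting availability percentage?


Formula: Availability = (Planned Time - Downtime) / Planned Time * 100
Uptime = 550 - 51 = 499 min
Availability = 499 / 550 * 100 = 90.7%

90.7%


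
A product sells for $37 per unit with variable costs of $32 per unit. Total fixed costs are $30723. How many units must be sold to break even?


Formula: BEQ = Fixed Costs / (Price - Variable Cost)
Contribution margin = $37 - $32 = $5/unit
BEQ = ceil($30723 / $5/unit) = ceil(6144.6) = 6145 units

6145 units


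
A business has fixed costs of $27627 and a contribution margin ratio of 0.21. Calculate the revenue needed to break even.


Formula: BER = Fixed Costs / Contribution Margin Ratio
BER = $27627 / 0.21
BER = $131557.14 (to the nearest cent)

$131557.14


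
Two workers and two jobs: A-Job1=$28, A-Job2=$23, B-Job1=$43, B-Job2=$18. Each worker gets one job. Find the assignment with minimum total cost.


Option 1: A->1 + B->2 = $28 + $18 = $46
Option 2: A->2 + B->1 = $23 + $43 = $66
Min cost = min($46, $66) = $46

$46


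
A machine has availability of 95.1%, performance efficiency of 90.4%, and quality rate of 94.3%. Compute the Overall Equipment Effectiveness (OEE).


Formula: OEE = Availability * Performance * Quality / 10000
A * P = 95.1% * 90.4% / 100 = 85.97%
OEE = 85.97% * 94.3% / 100 = 81.1%

81.1%


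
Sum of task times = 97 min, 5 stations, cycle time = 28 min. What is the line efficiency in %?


Formula: Efficiency = Sum of Task Times / (N_stations * CT) * 100
Total station capacity = 5 stations * 28 min = 140 min
Efficiency = 97 / 140 * 100 = 69.3%

69.3%


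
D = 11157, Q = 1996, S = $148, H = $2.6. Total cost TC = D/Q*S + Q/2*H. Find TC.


TC = 11157/1996 * 148 + 1996/2 * 2.6

$3422.07


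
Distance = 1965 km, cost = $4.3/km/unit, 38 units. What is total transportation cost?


TC = dist * cost * units = 1965 * 4.3 * 38 = $321081.00

$321081.00


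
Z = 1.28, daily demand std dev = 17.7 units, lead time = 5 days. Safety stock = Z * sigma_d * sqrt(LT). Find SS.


Formula: SS = z * sigma_d * sqrt(LT)
sqrt(LT) = sqrt(5) = 2.2361
SS = 1.28 * 17.7 * 2.2361
SS = 50.7 units

50.7 units


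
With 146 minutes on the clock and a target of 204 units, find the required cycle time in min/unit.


Formula: CT = Available Time / Number of Units
CT = 146 min / 204 units
CT = 0.72 min/unit

0.72 min/unit


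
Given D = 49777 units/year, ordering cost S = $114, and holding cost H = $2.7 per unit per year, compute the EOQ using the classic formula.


Formula: EOQ = sqrt(2 * D * S / H)
Numerator: 2 * 49777 * 114 = 11349156
2DS/H = 11349156 / 2.7 = 4203391.1
EOQ = sqrt(4203391.1) = 2050.2 units

2050.2 units


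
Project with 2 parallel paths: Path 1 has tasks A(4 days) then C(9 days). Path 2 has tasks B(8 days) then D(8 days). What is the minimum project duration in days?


Path 1 = 4 + 9 = 13 days
Path 2 = 8 + 8 = 16 days
Duration = max(13, 16) = 16 days

16 days


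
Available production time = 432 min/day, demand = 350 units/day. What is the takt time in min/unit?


Formula: Takt Time = Available Production Time / Customer Demand
Takt = 432 min/day / 350 units/day
Takt = 1.23 min/unit

1.23 min/unit


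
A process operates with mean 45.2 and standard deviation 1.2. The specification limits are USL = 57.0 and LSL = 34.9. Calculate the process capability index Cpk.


Cpu = (57.0 - 45.2) / (3 * 1.2) = 3.28
Cpl = (45.2 - 34.9) / (3 * 1.2) = 2.86
Cpk = min(3.28, 2.86) = 2.86

2.86


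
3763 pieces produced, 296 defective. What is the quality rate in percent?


Formula: Quality Rate = Good Pieces / Total Pieces * 100
Good pieces = 3763 - 296 = 3467
QR = 3467 / 3763 * 100 = 92.1%

92.1%


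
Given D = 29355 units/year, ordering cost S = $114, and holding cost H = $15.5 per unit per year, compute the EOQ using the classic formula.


Formula: EOQ = sqrt(2 * D * S / H)
Numerator: 2 * 29355 * 114 = 6692940
2DS/H = 6692940 / 15.5 = 431802.6
EOQ = sqrt(431802.6) = 657.1 units

657.1 units


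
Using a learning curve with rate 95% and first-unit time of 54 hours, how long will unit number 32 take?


Formula: T_n = T_1 * (learning_rate)^(log2(n)) where learning_rate = rate/100
Doublings = log2(32) = 5
T_n = 54 * 0.95^5
T_n = 54 * 0.7738 = 41.8 hours

41.8 hours


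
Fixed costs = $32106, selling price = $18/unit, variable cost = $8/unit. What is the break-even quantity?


Formula: BEQ = Fixed Costs / (Price - Variable Cost)
Contribution margin = $18 - $8 = $10/unit
BEQ = ceil($32106 / $10/unit) = ceil(3210.6) = 3211 units

3211 units


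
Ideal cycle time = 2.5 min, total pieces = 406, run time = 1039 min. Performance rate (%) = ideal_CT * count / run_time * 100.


Formula: Performance = (Ideal CT * Total Count) / Run Time * 100
Ideal output time = 2.5 * 406 = 1015.0 min
Performance = 1015.0 / 1039 * 100 = 97.7%

97.7%


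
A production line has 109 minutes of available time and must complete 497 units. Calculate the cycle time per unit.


Formula: CT = Available Time / Number of Units
CT = 109 min / 497 units
CT = 0.22 min/unit

0.22 min/unit


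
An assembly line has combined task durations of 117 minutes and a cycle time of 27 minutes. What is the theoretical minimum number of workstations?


Formula: N_min = ceil(Sum of Task Times / Cycle Time)
N_min = ceil(117 min / 27 min) = ceil(4.3333)
N_min = 5 stations

5


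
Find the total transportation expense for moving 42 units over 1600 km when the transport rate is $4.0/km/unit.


TC = dist * cost * units = 1600 * 4.0 * 42 = $268800.00

$268800.00


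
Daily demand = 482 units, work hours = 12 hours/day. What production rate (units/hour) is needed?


Formula: Production Rate = Daily Demand / Available Hours
Rate = 482 units/day / 12 hours/day
Rate = 40.2 units/hour

40.2 units/hour


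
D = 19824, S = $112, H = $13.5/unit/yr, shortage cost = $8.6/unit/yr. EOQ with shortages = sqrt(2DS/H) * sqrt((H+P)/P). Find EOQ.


Formula: EOQ* = sqrt(2DS/H) * sqrt((H+P)/P)
Base EOQ = sqrt(2*19824*112/13.5) = 573.53 units
Correction = sqrt((13.5+8.6)/8.6) = 1.60305
EOQ* = 573.53 * 1.60305 = 919.4 units

919.4 units


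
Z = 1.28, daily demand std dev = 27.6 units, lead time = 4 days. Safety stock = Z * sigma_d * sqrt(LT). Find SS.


Formula: SS = z * sigma_d * sqrt(LT)
sqrt(LT) = sqrt(4) = 2.0
SS = 1.28 * 27.6 * 2.0
SS = 70.7 units

70.7 units


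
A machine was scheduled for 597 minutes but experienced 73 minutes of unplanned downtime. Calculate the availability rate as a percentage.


Formula: Availability = (Planned Time - Downtime) / Planned Time * 100
Uptime = 597 - 73 = 524 min
Availability = 524 / 597 * 100 = 87.8%

87.8%


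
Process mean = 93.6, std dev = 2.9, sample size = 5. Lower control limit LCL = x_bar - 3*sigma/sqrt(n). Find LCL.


LCL = 93.6 - 3 * 2.9 / sqrt(5)

89.71


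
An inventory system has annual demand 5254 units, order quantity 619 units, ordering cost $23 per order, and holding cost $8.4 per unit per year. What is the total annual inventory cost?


TC = 5254/619 * 23 + 619/2 * 8.4

$2795.02


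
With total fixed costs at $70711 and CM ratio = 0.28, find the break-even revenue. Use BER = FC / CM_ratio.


Formula: BER = Fixed Costs / Contribution Margin Ratio
BER = $70711 / 0.28
BER = $252539.29 (to the nearest cent)

$252539.29


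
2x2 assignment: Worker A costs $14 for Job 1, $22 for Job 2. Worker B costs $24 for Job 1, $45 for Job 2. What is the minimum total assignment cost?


Option 1: A->1 + B->2 = $14 + $45 = $59
Option 2: A->2 + B->1 = $22 + $24 = $46
Min cost = min($59, $46) = $46

$46


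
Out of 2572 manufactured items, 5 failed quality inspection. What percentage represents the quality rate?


Formula: Quality Rate = Good Pieces / Total Pieces * 100
Good pieces = 2572 - 5 = 2567
QR = 2567 / 2572 * 100 = 99.8%

99.8%


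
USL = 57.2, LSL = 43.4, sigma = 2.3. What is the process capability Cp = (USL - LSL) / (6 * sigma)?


Cp = (57.2 - 43.4) / (6 * 2.3)

1.0


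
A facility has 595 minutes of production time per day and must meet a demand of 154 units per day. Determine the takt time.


Formula: Takt Time = Available Production Time / Customer Demand
Takt = 595 min/day / 154 units/day
Takt = 3.86 min/unit

3.86 min/unit


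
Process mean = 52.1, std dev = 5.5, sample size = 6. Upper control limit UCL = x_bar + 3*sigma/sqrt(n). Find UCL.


UCL = 52.1 + 3 * 5.5 / sqrt(6)

58.84


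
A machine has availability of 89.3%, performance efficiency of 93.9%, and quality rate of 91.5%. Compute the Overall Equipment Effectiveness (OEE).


Formula: OEE = Availability * Performance * Quality / 10000
A * P = 89.3% * 93.9% / 100 = 83.85%
OEE = 83.85% * 91.5% / 100 = 76.7%

76.7%


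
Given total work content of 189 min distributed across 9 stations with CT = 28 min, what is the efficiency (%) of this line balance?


Formula: Efficiency = Sum of Task Times / (N_stations * CT) * 100
Total station capacity = 9 stations * 28 min = 252 min
Efficiency = 189 / 252 * 100 = 75.0%

75.0%


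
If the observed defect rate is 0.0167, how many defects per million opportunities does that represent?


DPMO = defect_rate * 1000000 = 0.0167 * 1000000

16700


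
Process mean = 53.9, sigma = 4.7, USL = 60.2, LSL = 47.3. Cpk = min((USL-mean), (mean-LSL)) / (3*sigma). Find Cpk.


Cpu = (60.2 - 53.9) / (3 * 4.7) = 0.45
Cpl = (53.9 - 47.3) / (3 * 4.7) = 0.47
Cpk = min(0.45, 0.47) = 0.45

0.45


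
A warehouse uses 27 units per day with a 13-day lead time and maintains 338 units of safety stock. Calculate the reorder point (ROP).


Formula: ROP = (Daily Demand * Lead Time) + Safety Stock
Demand during lead time = 27 * 13 = 351 units
ROP = 351 + 338 = 689 units

689 units


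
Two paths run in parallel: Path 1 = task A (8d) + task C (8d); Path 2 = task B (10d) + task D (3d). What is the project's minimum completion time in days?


Path 1 = 8 + 8 = 16 days
Path 2 = 10 + 3 = 13 days
Duration = max(16, 13) = 16 days

16 days


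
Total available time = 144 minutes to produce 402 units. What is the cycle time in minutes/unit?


Formula: CT = Available Time / Number of Units
CT = 144 min / 402 units
CT = 0.36 min/unit

0.36 min/unit


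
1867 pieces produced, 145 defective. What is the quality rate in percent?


Formula: Quality Rate = Good Pieces / Total Pieces * 100
Good pieces = 1867 - 145 = 1722
QR = 1722 / 1867 * 100 = 92.2%

92.2%


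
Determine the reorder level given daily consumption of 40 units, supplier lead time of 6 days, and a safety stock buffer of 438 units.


Formula: ROP = (Daily Demand * Lead Time) + Safety Stock
Demand during lead time = 40 * 6 = 240 units
ROP = 240 + 438 = 678 units

678 units


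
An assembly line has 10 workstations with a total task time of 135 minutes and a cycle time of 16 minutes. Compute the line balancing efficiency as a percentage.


Formula: Efficiency = Sum of Task Times / (N_stations * CT) * 100
Total station capacity = 10 stations * 16 min = 160 min
Efficiency = 135 / 160 * 100 = 84.4%

84.4%


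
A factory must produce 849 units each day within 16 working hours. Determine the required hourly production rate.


Formula: Production Rate = Daily Demand / Available Hours
Rate = 849 units/day / 16 hours/day
Rate = 53.1 units/hour

53.1 units/hour


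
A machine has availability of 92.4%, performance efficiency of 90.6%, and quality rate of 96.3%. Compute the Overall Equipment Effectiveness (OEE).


Formula: OEE = Availability * Performance * Quality / 10000
A * P = 92.4% * 90.6% / 100 = 83.71%
OEE = 83.71% * 96.3% / 100 = 80.6%

80.6%


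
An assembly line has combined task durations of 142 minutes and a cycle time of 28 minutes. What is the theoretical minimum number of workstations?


Formula: N_min = ceil(Sum of Task Times / Cycle Time)
N_min = ceil(142 min / 28 min) = ceil(5.0714)
N_min = 6 stations

6


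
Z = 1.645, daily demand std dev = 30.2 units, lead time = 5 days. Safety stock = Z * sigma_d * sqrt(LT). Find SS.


Formula: SS = z * sigma_d * sqrt(LT)
sqrt(LT) = sqrt(5) = 2.2361
SS = 1.645 * 30.2 * 2.2361
SS = 111.1 units

111.1 units


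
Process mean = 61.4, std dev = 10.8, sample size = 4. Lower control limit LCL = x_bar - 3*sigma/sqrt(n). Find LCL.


LCL = 61.4 - 3 * 10.8 / sqrt(4)

45.2


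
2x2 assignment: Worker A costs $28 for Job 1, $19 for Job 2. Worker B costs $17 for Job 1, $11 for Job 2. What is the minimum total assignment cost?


Option 1: A->1 + B->2 = $28 + $11 = $39
Option 2: A->2 + B->1 = $19 + $17 = $36
Min cost = min($39, $36) = $36

$36


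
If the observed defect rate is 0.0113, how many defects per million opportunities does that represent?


DPMO = defect_rate * 1000000 = 0.0113 * 1000000

11300


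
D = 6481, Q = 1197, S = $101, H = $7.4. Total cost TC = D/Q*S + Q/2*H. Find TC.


TC = 6481/1197 * 101 + 1197/2 * 7.4

$4975.75


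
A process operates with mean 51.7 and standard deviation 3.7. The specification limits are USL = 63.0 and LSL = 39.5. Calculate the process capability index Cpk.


Cpu = (63.0 - 51.7) / (3 * 3.7) = 1.02
Cpl = (51.7 - 39.5) / (3 * 3.7) = 1.1
Cpk = min(1.02, 1.1) = 1.02

1.02


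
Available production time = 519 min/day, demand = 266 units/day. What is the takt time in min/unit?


Formula: Takt Time = Available Production Time / Customer Demand
Takt = 519 min/day / 266 units/day
Takt = 1.95 min/unit

1.95 min/unit


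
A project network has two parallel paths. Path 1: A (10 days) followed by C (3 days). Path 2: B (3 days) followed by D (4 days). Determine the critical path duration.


Path 1 = 10 + 3 = 13 days
Path 2 = 3 + 4 = 7 days
Duration = max(13, 7) = 13 days

13 days


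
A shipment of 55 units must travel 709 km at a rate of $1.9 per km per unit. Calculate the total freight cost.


TC = dist * cost * units = 709 * 1.9 * 55 = $74090.50

$74090.50


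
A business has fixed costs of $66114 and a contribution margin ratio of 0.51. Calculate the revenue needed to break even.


Formula: BER = Fixed Costs / Contribution Margin Ratio
BER = $66114 / 0.51
BER = $129635.29 (to the nearest cent)

$129635.29


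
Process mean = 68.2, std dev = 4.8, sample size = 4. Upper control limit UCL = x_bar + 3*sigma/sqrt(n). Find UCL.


UCL = 68.2 + 3 * 4.8 / sqrt(4)

75.4


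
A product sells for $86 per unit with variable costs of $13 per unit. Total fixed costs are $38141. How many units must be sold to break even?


Formula: BEQ = Fixed Costs / (Price - Variable Cost)
Contribution margin = $86 - $13 = $73/unit
BEQ = ceil($38141 / $73/unit) = ceil(522.48) = 523 units

523 units


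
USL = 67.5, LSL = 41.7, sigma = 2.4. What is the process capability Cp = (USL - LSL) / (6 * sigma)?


Cp = (67.5 - 41.7) / (6 * 2.4)

1.79


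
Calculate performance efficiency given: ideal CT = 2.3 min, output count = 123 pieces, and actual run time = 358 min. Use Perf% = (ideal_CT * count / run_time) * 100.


Formula: Performance = (Ideal CT * Total Count) / Run Time * 100
Ideal output time = 2.3 * 123 = 282.9 min
Performance = 282.9 / 358 * 100 = 79.0%

79.0%


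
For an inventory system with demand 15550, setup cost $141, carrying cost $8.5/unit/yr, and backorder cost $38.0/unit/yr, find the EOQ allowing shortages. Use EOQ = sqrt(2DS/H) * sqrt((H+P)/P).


Formula: EOQ* = sqrt(2DS/H) * sqrt((H+P)/P)
Base EOQ = sqrt(2*15550*141/8.5) = 718.26 units
Correction = sqrt((8.5+38.0)/38.0) = 1.1062
EOQ* = 718.26 * 1.1062 = 794.5 units

794.5 units


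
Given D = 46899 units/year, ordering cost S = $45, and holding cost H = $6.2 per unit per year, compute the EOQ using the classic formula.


Formula: EOQ = sqrt(2 * D * S / H)
Numerator: 2 * 46899 * 45 = 4220910
2DS/H = 4220910 / 6.2 = 680791.9
EOQ = sqrt(680791.9) = 825.1 units

825.1 units


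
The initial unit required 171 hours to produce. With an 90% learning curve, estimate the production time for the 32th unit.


Formula: T_n = T_1 * (learning_rate)^(log2(n)) where learning_rate = rate/100
Doublings = log2(32) = 5
T_n = 171 * 0.9^5
T_n = 171 * 0.5905 = 101.0 hours

101.0 hours


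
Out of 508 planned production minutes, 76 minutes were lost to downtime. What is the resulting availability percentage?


Formula: Availability = (Planned Time - Downtime) / Planned Time * 100
Uptime = 508 - 76 = 432 min
Availability = 432 / 508 * 100 = 85.0%

85.0%


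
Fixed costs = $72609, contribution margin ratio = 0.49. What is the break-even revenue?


Formula: BER = Fixed Costs / Contribution Margin Ratio
BER = $72609 / 0.49
BER = $148181.63 (to the nearest cent)

$148181.63


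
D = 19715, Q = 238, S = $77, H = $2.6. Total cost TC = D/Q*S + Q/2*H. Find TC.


TC = 19715/238 * 77 + 238/2 * 2.6

$6687.78


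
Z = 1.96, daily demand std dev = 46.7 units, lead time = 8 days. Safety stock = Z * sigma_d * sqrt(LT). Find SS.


Formula: SS = z * sigma_d * sqrt(LT)
sqrt(LT) = sqrt(8) = 2.8284
SS = 1.96 * 46.7 * 2.8284
SS = 258.9 units

258.9 units


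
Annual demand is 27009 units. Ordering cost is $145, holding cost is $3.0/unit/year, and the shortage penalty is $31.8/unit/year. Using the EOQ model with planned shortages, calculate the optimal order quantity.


Formula: EOQ* = sqrt(2DS/H) * sqrt((H+P)/P)
Base EOQ = sqrt(2*27009*145/3.0) = 1615.82 units
Correction = sqrt((3.0+31.8)/31.8) = 1.04611
EOQ* = 1615.82 * 1.04611 = 1690.3 units

1690.3 units
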